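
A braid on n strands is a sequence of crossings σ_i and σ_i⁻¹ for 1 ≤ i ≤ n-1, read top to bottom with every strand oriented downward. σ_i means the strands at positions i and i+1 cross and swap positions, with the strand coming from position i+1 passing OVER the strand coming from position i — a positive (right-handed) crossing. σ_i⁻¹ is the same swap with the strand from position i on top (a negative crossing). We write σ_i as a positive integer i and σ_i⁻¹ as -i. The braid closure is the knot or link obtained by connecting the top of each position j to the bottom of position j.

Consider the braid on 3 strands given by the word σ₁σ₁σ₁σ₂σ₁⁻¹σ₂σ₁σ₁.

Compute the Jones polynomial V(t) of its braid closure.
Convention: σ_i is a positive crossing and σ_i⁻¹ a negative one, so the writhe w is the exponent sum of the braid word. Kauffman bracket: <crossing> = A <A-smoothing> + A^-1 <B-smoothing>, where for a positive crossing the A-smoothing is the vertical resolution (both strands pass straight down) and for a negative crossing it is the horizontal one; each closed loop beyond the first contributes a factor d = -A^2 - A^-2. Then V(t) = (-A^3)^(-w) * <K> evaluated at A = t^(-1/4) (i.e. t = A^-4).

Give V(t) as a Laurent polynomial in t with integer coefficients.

-t^9 + t^8 - 2*t^7 + 3*t^6 - 2*t^5 + 2*t^4 - t^3 + t^2

Derivation:
Braid: s1 s1 s1 s2 s1^-1 s2 s1 s1 on 3 strands, 8 crossings.
Writhe w = (#positive) - (#negative) = 7 - 1 = 6.
Computing the Kauffman bracket via state sum. There are 2^8 = 256 states.
Smooth each crossing (0=||, 1=⌣⌢); contribution A^(Σ sign_k(1-2s_k)) * d^(L-1).
Tabulate the states by total A-exponent and number of loops L (A-exp: L × count):
  A^8: L=2 ×1
  A^6: L=1 ×2, L=3 ×6
  A^4: L=2 ×18, L=4 ×10
  A^2: L=1 ×15, L=3 ×31, L=5 ×10
  A^0: L=2 ×35, L=4 ×30, L=6 ×5
  A^-2: L=3 ×40, L=5 ×15, L=7 ×1
  A^-4: L=4 ×25, L=6 ×3
  A^-6: L=5 ×8
  A^-8: L=6 ×1
Each group contributes A^e * Σ count * d^(L-1):
Powers of d = -A^2 - A^-2: d^2 = A^4 + 2 + A^-4; d^3 = -A^6 - 3*A^2 - 3*A^-2 - A^-6; d^4 = A^8 + 4*A^4 + 6 + 4*A^-4 + A^-8; d^5 = -A^10 - 5*A^6 - 10*A^2 - 10*A^-2 - 5*A^-6 - A^-10; d^6 = A^12 + 6*A^8 + 15*A^4 + 20 + 15*A^-4 + 6*A^-8 + A^-12.
  A^8 * (d) = -A^10 - A^6
  A^6 * (2 + 6*d^2) = 6*A^10 + 14*A^6 + 6*A^2
  A^4 * (18*d + 10*d^3) = -10*A^10 - 48*A^6 - 48*A^2 - 10*A^-2
  A^2 * (15 + 31*d^2 + 10*d^4) = 10*A^10 + 71*A^6 + 137*A^2 + 71*A^-2 + 10*A^-6
  A^0 * (35*d + 30*d^3 + 5*d^5) = -5*A^10 - 55*A^6 - 175*A^2 - 175*A^-2 - 55*A^-6 - 5*A^-10
  A^-2 * (40*d^2 + 15*d^4 + d^6) = A^10 + 21*A^6 + 115*A^2 + 190*A^-2 + 115*A^-6 + 21*A^-10 + A^-14
  A^-4 * (25*d^3 + 3*d^5) = -3*A^6 - 40*A^2 - 105*A^-2 - 105*A^-6 - 40*A^-10 - 3*A^-14
  A^-6 * (8*d^4) = 8*A^2 + 32*A^-2 + 48*A^-6 + 32*A^-10 + 8*A^-14
  A^-8 * (d^5) = -A^2 - 5*A^-2 - 10*A^-6 - 10*A^-10 - 5*A^-14 - A^-18
Summing the groups: <K> = A^10 - A^6 + 2*A^2 - 2*A^-2 + 3*A^-6 - 2*A^-10 + A^-14 - A^-18
Normalise by the writhe: (-A^3)^(-w) = (-A^3)^(-6) = A^-18, so f(A) = A^-18 * <K> = A^-8 - A^-12 + 2*A^-16 - 2*A^-20 + 3*A^-24 - 2*A^-28 + A^-32 - A^-36.
Substitute A = t^(-1/4), i.e. A^e → t^(-e/4): V(t) = -t^9 + t^8 - 2*t^7 + 3*t^6 - 2*t^5 + 2*t^4 - t^3 + t^2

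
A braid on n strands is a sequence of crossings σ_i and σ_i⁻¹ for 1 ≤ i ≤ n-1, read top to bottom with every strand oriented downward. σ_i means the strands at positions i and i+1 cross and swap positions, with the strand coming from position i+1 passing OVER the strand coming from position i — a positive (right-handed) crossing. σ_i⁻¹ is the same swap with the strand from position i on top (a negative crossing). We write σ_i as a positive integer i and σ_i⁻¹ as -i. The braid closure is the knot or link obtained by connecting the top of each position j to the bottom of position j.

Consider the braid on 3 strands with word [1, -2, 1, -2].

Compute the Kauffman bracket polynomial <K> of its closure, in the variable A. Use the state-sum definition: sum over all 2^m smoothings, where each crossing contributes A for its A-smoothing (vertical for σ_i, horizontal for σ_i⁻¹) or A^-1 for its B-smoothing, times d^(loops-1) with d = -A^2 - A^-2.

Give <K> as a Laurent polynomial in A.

A^8 - A^4 + 1 - A^-4 + A^-8

Derivation:
Braid: s1 s2^-1 s1 s2^-1 on 3 strands, 4 crossings.
Writhe w = (#positive) - (#negative) = 2 - 2 = 0.
Computing the Kauffman bracket via state sum. There are 2^4 = 16 states.
Each crossing splits two ways (0=vertical, 1=horizontal). The state's weight is A^(#A-smoothings - #B-smoothings) * d^(loops - 1).
  state 0000: A-exp=+0, loops=3, term = A^0 * d^2
  state 0001: A-exp=+2, loops=2, term = A^2 * d^1
  state 0010: A-exp=-2, loops=2, term = A^-2 * d^1
  state 0011: A-exp=+0, loops=1, term = A^0 * d^0
  state 0100: A-exp=+2, loops=2, term = A^2 * d^1
  state 0101: A-exp=+4, loops=3, term = A^4 * d^2
  state 0110: A-exp=+0, loops=1, term = A^0 * d^0
  state 0111: A-exp=+2, loops=2, term = A^2 * d^1
  state 1000: A-exp=-2, loops=2, term = A^-2 * d^1
  state 1001: A-exp=+0, loops=1, term = A^0 * d^0
  state 1010: A-exp=-4, loops=3, term = A^-4 * d^2
  state 1011: A-exp=-2, loops=2, term = A^-2 * d^1
  state 1100: A-exp=+0, loops=1, term = A^0 * d^0
  state 1101: A-exp=+2, loops=2, term = A^2 * d^1
  state 1110: A-exp=-2, loops=2, term = A^-2 * d^1
  state 1111: A-exp=+0, loops=1, term = A^0 * d^0
Collect the terms by A-exponent (count of states per loop number):
Powers of d = -A^2 - A^-2: d^2 = A^4 + 2 + A^-4.
  A^4 * (d^2) = A^8 + 2*A^4 + 1
  A^2 * (4*d) = -4*A^4 - 4
  A^0 * (5 + d^2) = A^4 + 7 + A^-4
  A^-2 * (4*d) = -4 - 4*A^-4
  A^-4 * (d^2) = 1 + 2*A^-4 + A^-8
Summing the groups: <K> = A^8 - A^4 + 1 - A^-4 + A^-8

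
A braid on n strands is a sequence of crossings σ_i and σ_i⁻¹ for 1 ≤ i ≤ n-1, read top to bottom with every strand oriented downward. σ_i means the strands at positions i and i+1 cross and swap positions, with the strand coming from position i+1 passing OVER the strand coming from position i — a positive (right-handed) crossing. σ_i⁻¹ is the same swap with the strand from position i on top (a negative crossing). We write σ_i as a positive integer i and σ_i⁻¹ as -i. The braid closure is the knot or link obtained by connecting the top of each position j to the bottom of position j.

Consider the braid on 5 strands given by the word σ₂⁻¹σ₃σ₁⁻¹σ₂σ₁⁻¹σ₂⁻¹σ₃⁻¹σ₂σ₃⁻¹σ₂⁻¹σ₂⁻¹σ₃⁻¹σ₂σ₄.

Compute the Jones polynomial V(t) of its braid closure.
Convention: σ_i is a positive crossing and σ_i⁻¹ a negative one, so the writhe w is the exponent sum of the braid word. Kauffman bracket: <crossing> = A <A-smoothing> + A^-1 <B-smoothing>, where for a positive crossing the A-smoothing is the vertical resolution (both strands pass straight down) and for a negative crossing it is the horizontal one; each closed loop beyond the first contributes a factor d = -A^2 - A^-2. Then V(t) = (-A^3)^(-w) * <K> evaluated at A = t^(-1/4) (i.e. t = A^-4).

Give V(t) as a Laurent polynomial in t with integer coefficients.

The presented braid s2^-1 s3 s1^-1 s2 s1^-1 s2^-1 s3^-1 s2 s3^-1 s2^-1 s2^-1 s3^-1 s2 s4 on 5 strands reduces by inverse Markov moves (closure unchanged at each step):
  Destabilize: the word has the form β·s4 where s4 occurs only as the final letter (β ∈ B_4); drop it and the last strand → 4 strands.
  Deconjugate: the word is γ·β·γ⁻¹ with γ = s2^-1 s3 (prefix) and γ⁻¹ = s3^-1 s2 (suffix); strip both.
Reduced to β = s1^-1 s2 s1^-1 s2^-1 s3^-1 s2 s3^-1 s2^-1 s2^-1 on 4 strands, 9 crossings.
Compute on β:
Braid: s1^-1 s2 s1^-1 s2^-1 s3^-1 s2 s3^-1 s2^-1 s2^-1 on 4 strands, 9 crossings.
Writhe w = (#positive) - (#negative) = 2 - 7 = -5.
Enumerate smoothing states for the bracket polynomial. There are 2^9 = 512 states.
For each crossing: s=0 is the vertical smoothing, s=1 horizontal. Crossing k contributes A^(sign_k * (1 - 2*s_k)); loop factor d = -A^2 - A^-2.
Tabulate the states by total A-exponent and number of loops L (A-exp: L × count):
  A^9: L=5 ×1
  A^7: L=4 ×9
  A^5: L=3 ×30, L=5 ×6
  A^3: L=2 ×45, L=4 ×37, L=6 ×2
  A^1: L=1 ×27, L=3 ×78, L=5 ×21
  A^-1: L=2 ×67, L=4 ×53, L=6 ×6
  A^-3: L=1 ×12, L=3 ×53, L=5 ×18, L=7 ×1
  A^-5: L=2 ×14, L=4 ×19, L=6 ×3
  A^-7: L=3 ×6, L=5 ×3
  A^-9: L=4 ×1
Each group contributes A^e * Σ count * d^(L-1):
Powers of d = -A^2 - A^-2: d^2 = A^4 + 2 + A^-4; d^3 = -A^6 - 3*A^2 - 3*A^-2 - A^-6; d^4 = A^8 + 4*A^4 + 6 + 4*A^-4 + A^-8; d^5 = -A^10 - 5*A^6 - 10*A^2 - 10*A^-2 - 5*A^-6 - A^-10; d^6 = A^12 + 6*A^8 + 15*A^4 + 20 + 15*A^-4 + 6*A^-8 + A^-12.
  A^9 * (d^4) = A^17 + 4*A^13 + 6*A^9 + 4*A^5 + A
  A^7 * (9*d^3) = -9*A^13 - 27*A^9 - 27*A^5 - 9*A
  A^5 * (30*d^2 + 6*d^4) = 6*A^13 + 54*A^9 + 96*A^5 + 54*A + 6*A^-3
  A^3 * (45*d + 37*d^3 + 2*d^5) = -2*A^13 - 47*A^9 - 176*A^5 - 176*A - 47*A^-3 - 2*A^-7
  A^1 * (27 + 78*d^2 + 21*d^4) = 21*A^9 + 162*A^5 + 309*A + 162*A^-3 + 21*A^-7
  A^-1 * (67*d + 53*d^3 + 6*d^5) = -6*A^9 - 83*A^5 - 286*A - 286*A^-3 - 83*A^-7 - 6*A^-11
  A^-3 * (12 + 53*d^2 + 18*d^4 + d^6) = A^9 + 24*A^5 + 140*A + 246*A^-3 + 140*A^-7 + 24*A^-11 + A^-15
  A^-5 * (14*d + 19*d^3 + 3*d^5) = -3*A^5 - 34*A - 101*A^-3 - 101*A^-7 - 34*A^-11 - 3*A^-15
  A^-7 * (6*d^2 + 3*d^4) = 3*A + 18*A^-3 + 30*A^-7 + 18*A^-11 + 3*A^-15
  A^-9 * (d^3) = -A^-3 - 3*A^-7 - 3*A^-11 - A^-15
Summing the groups: <K> = A^17 - A^13 + 2*A^9 - 3*A^5 + 2*A - 3*A^-3 + 2*A^-7 - A^-11
Normalise by the writhe: (-A^3)^(-w) = (-A^3)^(5) = -A^15, so f(A) = -A^15 * <K> = -A^32 + A^28 - 2*A^24 + 3*A^20 - 2*A^16 + 3*A^12 - 2*A^8 + A^4.
Substitute A = t^(-1/4), i.e. A^e → t^(-e/4): V(t) = t^-1 - 2*t^-2 + 3*t^-3 - 2*t^-4 + 3*t^-5 - 2*t^-6 + t^-7 - t^-8

Answer: t^-1 - 2*t^-2 + 3*t^-3 - 2*t^-4 + 3*t^-5 - 2*t^-6 + t^-7 - t^-8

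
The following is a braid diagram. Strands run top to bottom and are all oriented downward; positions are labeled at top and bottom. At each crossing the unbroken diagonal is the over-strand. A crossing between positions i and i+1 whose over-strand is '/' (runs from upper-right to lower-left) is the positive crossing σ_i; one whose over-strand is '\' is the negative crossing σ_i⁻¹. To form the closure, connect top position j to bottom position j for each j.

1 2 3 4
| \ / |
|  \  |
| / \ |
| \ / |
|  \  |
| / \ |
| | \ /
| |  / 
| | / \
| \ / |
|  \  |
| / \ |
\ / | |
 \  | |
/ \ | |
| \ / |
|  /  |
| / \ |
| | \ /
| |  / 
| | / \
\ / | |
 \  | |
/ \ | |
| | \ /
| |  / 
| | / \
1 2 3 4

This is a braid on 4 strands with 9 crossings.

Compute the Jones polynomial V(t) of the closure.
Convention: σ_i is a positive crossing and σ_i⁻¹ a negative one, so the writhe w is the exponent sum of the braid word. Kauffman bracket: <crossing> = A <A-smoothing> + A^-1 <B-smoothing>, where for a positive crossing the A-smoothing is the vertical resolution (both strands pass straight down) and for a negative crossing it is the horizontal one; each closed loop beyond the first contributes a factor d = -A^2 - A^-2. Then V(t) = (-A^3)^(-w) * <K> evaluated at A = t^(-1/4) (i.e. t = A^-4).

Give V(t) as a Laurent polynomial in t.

-t^3 + 2*t^2 - 3*t + 5 - 4*t^-1 + 4*t^-2 - 3*t^-3 + 2*t^-4 - t^-5

Derivation:
Reading the diagram top to bottom ('/'-over between positions i,i+1 = s_i, '\'-over = s_i^-1): braid word = s2^-1 s2^-1 s3 s2^-1 s1^-1 s2 s3 s1^-1 s3.
Braid: s2^-1 s2^-1 s3 s2^-1 s1^-1 s2 s3 s1^-1 s3 on 4 strands, 9 crossings.
Writhe w = (#positive) - (#negative) = 4 - 5 = -1.
State-sum expansion of <K>. There are 2^9 = 512 states.
Each crossing splits two ways (0=vertical, 1=horizontal). The state's weight is A^(#A-smoothings - #B-smoothings) * d^(loops - 1).
Tabulate the states by total A-exponent and number of loops L (A-exp: L × count):
  A^9: L=5 ×1
  A^7: L=4 ×9
  A^5: L=3 ×32, L=5 ×4
  A^3: L=2 ×55, L=4 ×28, L=6 ×1
  A^1: L=1 ×39, L=3 ×77, L=5 ×10
  A^-1: L=2 ×87, L=4 ×38, L=6 ×1
  A^-3: L=1 ×14, L=3 ×64, L=5 ×6
  A^-5: L=2 ×17, L=4 ×19
  A^-7: L=3 ×7, L=5 ×2
  A^-9: L=4 ×1
Each group contributes A^e * Σ count * d^(L-1):
Powers of d = -A^2 - A^-2: d^2 = A^4 + 2 + A^-4; d^3 = -A^6 - 3*A^2 - 3*A^-2 - A^-6; d^4 = A^8 + 4*A^4 + 6 + 4*A^-4 + A^-8; d^5 = -A^10 - 5*A^6 - 10*A^2 - 10*A^-2 - 5*A^-6 - A^-10.
  A^9 * (d^4) = A^17 + 4*A^13 + 6*A^9 + 4*A^5 + A
  A^7 * (9*d^3) = -9*A^13 - 27*A^9 - 27*A^5 - 9*A
  A^5 * (32*d^2 + 4*d^4) = 4*A^13 + 48*A^9 + 88*A^5 + 48*A + 4*A^-3
  A^3 * (55*d + 28*d^3 + d^5) = -A^13 - 33*A^9 - 149*A^5 - 149*A - 33*A^-3 - A^-7
  A^1 * (39 + 77*d^2 + 10*d^4) = 10*A^9 + 117*A^5 + 253*A + 117*A^-3 + 10*A^-7
  A^-1 * (87*d + 38*d^3 + d^5) = -A^9 - 43*A^5 - 211*A - 211*A^-3 - 43*A^-7 - A^-11
  A^-3 * (14 + 64*d^2 + 6*d^4) = 6*A^5 + 88*A + 178*A^-3 + 88*A^-7 + 6*A^-11
  A^-5 * (17*d + 19*d^3) = -19*A - 74*A^-3 - 74*A^-7 - 19*A^-11
  A^-7 * (7*d^2 + 2*d^4) = 2*A + 15*A^-3 + 26*A^-7 + 15*A^-11 + 2*A^-15
  A^-9 * (d^3) = -A^-3 - 3*A^-7 - 3*A^-11 - A^-15
Summing the groups: <K> = A^17 - 2*A^13 + 3*A^9 - 4*A^5 + 4*A - 5*A^-3 + 3*A^-7 - 2*A^-11 + A^-15
Normalise by the writhe: (-A^3)^(-w) = (-A^3)^(1) = -A^3, so f(A) = -A^3 * <K> = -A^20 + 2*A^16 - 3*A^12 + 4*A^8 - 4*A^4 + 5 - 3*A^-4 + 2*A^-8 - A^-12.
Substitute A = t^(-1/4), i.e. A^e → t^(-e/4): V(t) = -t^3 + 2*t^2 - 3*t + 5 - 4*t^-1 + 4*t^-2 - 3*t^-3 + 2*t^-4 - t^-5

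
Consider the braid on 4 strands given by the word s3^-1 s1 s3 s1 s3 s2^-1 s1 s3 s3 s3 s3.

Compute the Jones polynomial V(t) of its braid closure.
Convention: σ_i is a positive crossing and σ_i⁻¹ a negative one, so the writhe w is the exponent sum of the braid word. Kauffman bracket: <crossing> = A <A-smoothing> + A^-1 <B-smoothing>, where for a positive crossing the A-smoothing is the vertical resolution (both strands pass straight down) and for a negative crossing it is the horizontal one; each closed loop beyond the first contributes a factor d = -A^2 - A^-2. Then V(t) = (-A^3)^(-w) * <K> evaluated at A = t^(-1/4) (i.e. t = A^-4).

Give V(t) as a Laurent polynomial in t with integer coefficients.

The presented braid s3^-1 s1 s3 s1 s3 s2^-1 s1 s3 s3 s3 s3 on 4 strands reduces by inverse Markov moves (closure unchanged at each step):
  Deconjugate: the word is γ·β·γ⁻¹ with γ = s3^-1 (prefix) and γ⁻¹ = s3 (suffix); strip both.
Reduced to β = s1 s3 s1 s3 s2^-1 s1 s3 s3 s3 on 4 strands, 9 crossings.
Compute on β:
Braid: s1 s3 s1 s3 s2^-1 s1 s3 s3 s3 on 4 strands, 9 crossings.
Writhe w = (#positive) - (#negative) = 8 - 1 = 7.
State-sum expansion of <K>. There are 2^9 = 512 states.
For each crossing: s=0 is the vertical smoothing, s=1 horizontal. Crossing k contributes A^(sign_k * (1 - 2*s_k)); loop factor d = -A^2 - A^-2.
Tabulate the states by total A-exponent and number of loops L (A-exp: L × count):
  A^9: L=3 ×1
  A^7: L=2 ×8, L=4 ×1
  A^5: L=1 ×15, L=3 ×21
  A^3: L=2 ×60, L=4 ×24
  A^1: L=3 ×110, L=5 ×16
  A^-1: L=4 ×120, L=6 ×6
  A^-3: L=5 ×83, L=7 ×1
  A^-5: L=6 ×36
  A^-7: L=7 ×9
  A^-9: L=8 ×1
Each group contributes A^e * Σ count * d^(L-1):
Powers of d = -A^2 - A^-2: d^2 = A^4 + 2 + A^-4; d^3 = -A^6 - 3*A^2 - 3*A^-2 - A^-6; d^4 = A^8 + 4*A^4 + 6 + 4*A^-4 + A^-8; d^5 = -A^10 - 5*A^6 - 10*A^2 - 10*A^-2 - 5*A^-6 - A^-10; d^6 = A^12 + 6*A^8 + 15*A^4 + 20 + 15*A^-4 + 6*A^-8 + A^-12; d^7 = -A^14 - 7*A^10 - 21*A^6 - 35*A^2 - 35*A^-2 - 21*A^-6 - 7*A^-10 - A^-14.
  A^9 * (d^2) = A^13 + 2*A^9 + A^5
  A^7 * (8*d + d^3) = -A^13 - 11*A^9 - 11*A^5 - A
  A^5 * (15 + 21*d^2) = 21*A^9 + 57*A^5 + 21*A
  A^3 * (60*d + 24*d^3) = -24*A^9 - 132*A^5 - 132*A - 24*A^-3
  A^1 * (110*d^2 + 16*d^4) = 16*A^9 + 174*A^5 + 316*A + 174*A^-3 + 16*A^-7
  A^-1 * (120*d^3 + 6*d^5) = -6*A^9 - 150*A^5 - 420*A - 420*A^-3 - 150*A^-7 - 6*A^-11
  A^-3 * (83*d^4 + d^6) = A^9 + 89*A^5 + 347*A + 518*A^-3 + 347*A^-7 + 89*A^-11 + A^-15
  A^-5 * (36*d^5) = -36*A^5 - 180*A - 360*A^-3 - 360*A^-7 - 180*A^-11 - 36*A^-15
  A^-7 * (9*d^6) = 9*A^5 + 54*A + 135*A^-3 + 180*A^-7 + 135*A^-11 + 54*A^-15 + 9*A^-19
  A^-9 * (d^7) = -A^5 - 7*A - 21*A^-3 - 35*A^-7 - 35*A^-11 - 21*A^-15 - 7*A^-19 - A^-23
Summing the groups: <K> = -A^9 - 2*A + 2*A^-3 - 2*A^-7 + 3*A^-11 - 2*A^-15 + 2*A^-19 - A^-23
Normalise by the writhe: (-A^3)^(-w) = (-A^3)^(-7) = -A^-21, so f(A) = -A^-21 * <K> = A^-12 + 2*A^-20 - 2*A^-24 + 2*A^-28 - 3*A^-32 + 2*A^-36 - 2*A^-40 + A^-44.
Substitute A = t^(-1/4), i.e. A^e → t^(-e/4): V(t) = t^11 - 2*t^10 + 2*t^9 - 3*t^8 + 2*t^7 - 2*t^6 + 2*t^5 + t^3

Answer: t^11 - 2*t^10 + 2*t^9 - 3*t^8 + 2*t^7 - 2*t^6 + 2*t^5 + t^3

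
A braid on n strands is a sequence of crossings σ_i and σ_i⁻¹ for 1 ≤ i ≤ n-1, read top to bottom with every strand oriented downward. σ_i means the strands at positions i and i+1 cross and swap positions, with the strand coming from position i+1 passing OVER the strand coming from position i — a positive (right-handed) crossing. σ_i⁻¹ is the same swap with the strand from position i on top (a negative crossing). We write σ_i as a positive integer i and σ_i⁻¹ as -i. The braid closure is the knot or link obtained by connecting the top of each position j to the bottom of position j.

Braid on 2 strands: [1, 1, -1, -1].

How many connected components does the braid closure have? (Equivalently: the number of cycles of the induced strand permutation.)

2

Derivation:
Track the strand permutation on 2 strands, starting from identity.
  step 1: s1 swaps positions 1,2 -> [2 1]
  step 2: s1 swaps positions 1,2 -> [1 2]
  step 3: s1^-1 swaps positions 1,2 -> [2 1]
  step 4: s1^-1 swaps positions 1,2 -> [1 2]
Final permutation (position -> original strand): [1 2]
Closure components = cycle count of this permutation = 2.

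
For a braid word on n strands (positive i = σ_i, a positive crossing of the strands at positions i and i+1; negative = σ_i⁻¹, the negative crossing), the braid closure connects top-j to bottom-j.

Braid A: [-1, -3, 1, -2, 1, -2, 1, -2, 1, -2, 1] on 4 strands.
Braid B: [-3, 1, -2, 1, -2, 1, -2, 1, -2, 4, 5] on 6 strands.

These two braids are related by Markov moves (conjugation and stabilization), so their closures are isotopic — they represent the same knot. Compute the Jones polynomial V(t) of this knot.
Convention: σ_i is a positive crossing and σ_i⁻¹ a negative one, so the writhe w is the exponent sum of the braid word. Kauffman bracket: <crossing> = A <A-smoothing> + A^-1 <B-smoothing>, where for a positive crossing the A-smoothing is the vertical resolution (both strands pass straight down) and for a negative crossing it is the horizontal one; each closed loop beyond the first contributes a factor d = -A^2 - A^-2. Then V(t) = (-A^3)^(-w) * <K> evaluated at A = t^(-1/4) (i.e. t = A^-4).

Markov-equivalent braids have isotopic closures, hence identical knot invariants. Strip the Markov moves from each word to reach a common short braid β, then compute V(t) once on β.
Braid A: s1^-1 s3^-1 s1 s2^-1 s1 s2^-1 s1 s2^-1 s1 s2^-1 s1 on 4 strands reduces by inverse Markov moves (closure unchanged at each step):
  Deconjugate: the word is γ·β·γ⁻¹ with γ = s1^-1 (prefix) and γ⁻¹ = s1 (suffix); strip both.
Reduced to β = s3^-1 s1 s2^-1 s1 s2^-1 s1 s2^-1 s1 s2^-1 on 4 strands, 9 crossings.
Braid B: s3^-1 s1 s2^-1 s1 s2^-1 s1 s2^-1 s1 s2^-1 s4 s5 on 6 strands reduces by inverse Markov moves (closure unchanged at each step):
  Destabilize: the word has the form β·s5 where s5 occurs only as the final letter (β ∈ B_5); drop it and the last strand → 5 strands.
  Destabilize: the word has the form β·s4 where s4 occurs only as the final letter (β ∈ B_4); drop it and the last strand → 4 strands.
Reduced to β = s3^-1 s1 s2^-1 s1 s2^-1 s1 s2^-1 s1 s2^-1 on 4 strands, 9 crossings.
Both give the same β = s3^-1 s1 s2^-1 s1 s2^-1 s1 s2^-1 s1 s2^-1 on 4 strands, so one state sum suffices:
Braid: s3^-1 s1 s2^-1 s1 s2^-1 s1 s2^-1 s1 s2^-1 on 4 strands, 9 crossings.
Writhe w = (#positive) - (#negative) = 4 - 5 = -1.
Computing the Kauffman bracket via state sum. There are 2^9 = 512 states.
Each crossing splits two ways (0=vertical, 1=horizontal). The state's weight is A^(#A-smoothings - #B-smoothings) * d^(loops - 1).
Tabulate the states by total A-exponent and number of loops L (A-exp: L × count):
  A^9: L=5 ×1
  A^7: L=4 ×8, L=6 ×1
  A^5: L=3 ×28, L=5 ×8
  A^3: L=2 ×52, L=4 ×32
  A^1: L=1 ×45, L=3 ×77, L=5 ×4
  A^-1: L=2 ×97, L=4 ×29
  A^-3: L=3 ×80, L=5 ×4
  A^-5: L=4 ×36
  A^-7: L=5 ×9
  A^-9: L=6 ×1
Each group contributes A^e * Σ count * d^(L-1):
Powers of d = -A^2 - A^-2: d^2 = A^4 + 2 + A^-4; d^3 = -A^6 - 3*A^2 - 3*A^-2 - A^-6; d^4 = A^8 + 4*A^4 + 6 + 4*A^-4 + A^-8; d^5 = -A^10 - 5*A^6 - 10*A^2 - 10*A^-2 - 5*A^-6 - A^-10.
  A^9 * (d^4) = A^17 + 4*A^13 + 6*A^9 + 4*A^5 + A
  A^7 * (8*d^3 + d^5) = -A^17 - 13*A^13 - 34*A^9 - 34*A^5 - 13*A - A^-3
  A^5 * (28*d^2 + 8*d^4) = 8*A^13 + 60*A^9 + 104*A^5 + 60*A + 8*A^-3
  A^3 * (52*d + 32*d^3) = -32*A^9 - 148*A^5 - 148*A - 32*A^-3
  A^1 * (45 + 77*d^2 + 4*d^4) = 4*A^9 + 93*A^5 + 223*A + 93*A^-3 + 4*A^-7
  A^-1 * (97*d + 29*d^3) = -29*A^5 - 184*A - 184*A^-3 - 29*A^-7
  A^-3 * (80*d^2 + 4*d^4) = 4*A^5 + 96*A + 184*A^-3 + 96*A^-7 + 4*A^-11
  A^-5 * (36*d^3) = -36*A - 108*A^-3 - 108*A^-7 - 36*A^-11
  A^-7 * (9*d^4) = 9*A + 36*A^-3 + 54*A^-7 + 36*A^-11 + 9*A^-15
  A^-9 * (d^5) = -A - 5*A^-3 - 10*A^-7 - 10*A^-11 - 5*A^-15 - A^-19
Summing the groups: <K> = -A^13 + 4*A^9 - 6*A^5 + 7*A - 9*A^-3 + 7*A^-7 - 6*A^-11 + 4*A^-15 - A^-19
Normalise by the writhe: (-A^3)^(-w) = (-A^3)^(1) = -A^3, so f(A) = -A^3 * <K> = A^16 - 4*A^12 + 6*A^8 - 7*A^4 + 9 - 7*A^-4 + 6*A^-8 - 4*A^-12 + A^-16.
Substitute A = t^(-1/4), i.e. A^e → t^(-e/4): V(t) = t^4 - 4*t^3 + 6*t^2 - 7*t + 9 - 7*t^-1 + 6*t^-2 - 4*t^-3 + t^-4

Answer: t^4 - 4*t^3 + 6*t^2 - 7*t + 9 - 7*t^-1 + 6*t^-2 - 4*t^-3 + t^-4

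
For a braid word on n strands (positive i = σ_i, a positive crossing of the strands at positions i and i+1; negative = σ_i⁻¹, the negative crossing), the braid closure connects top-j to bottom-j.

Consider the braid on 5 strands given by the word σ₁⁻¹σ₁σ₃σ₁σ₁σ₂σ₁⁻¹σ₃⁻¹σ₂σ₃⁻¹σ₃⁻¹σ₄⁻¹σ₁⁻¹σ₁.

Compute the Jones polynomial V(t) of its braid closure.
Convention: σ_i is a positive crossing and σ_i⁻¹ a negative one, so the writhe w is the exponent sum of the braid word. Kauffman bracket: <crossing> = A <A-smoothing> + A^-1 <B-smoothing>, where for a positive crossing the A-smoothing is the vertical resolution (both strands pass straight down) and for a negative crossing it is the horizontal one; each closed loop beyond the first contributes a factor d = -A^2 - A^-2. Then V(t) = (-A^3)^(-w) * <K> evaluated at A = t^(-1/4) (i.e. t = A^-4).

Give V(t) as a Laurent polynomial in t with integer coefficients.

t^4 - t^3 + t^2 - 2*t + 2 - t^-1 + t^-2

Derivation:
The presented braid s1^-1 s1 s3 s1 s1 s2 s1^-1 s3^-1 s2 s3^-1 s3^-1 s4^-1 s1^-1 s1 on 5 strands reduces by inverse Markov moves (closure unchanged at each step):
  Deconjugate: the word is γ·β·γ⁻¹ with γ = s1^-1 s1 (prefix) and γ⁻¹ = s1^-1 s1 (suffix); strip both.
  Destabilize: the word has the form β·s4^-1 where s4^-1 occurs only as the final letter (β ∈ B_4); drop it and the last strand → 4 strands.
  Deconjugate: the word is γ·β·γ⁻¹ with γ = s3 (prefix) and γ⁻¹ = s3^-1 (suffix); strip both.
Reduced to β = s1 s1 s2 s1^-1 s3^-1 s2 s3^-1 on 4 strands, 7 crossings.
Compute on β:
Braid: s1 s1 s2 s1^-1 s3^-1 s2 s3^-1 on 4 strands, 7 crossings.
Writhe w = (#positive) - (#negative) = 4 - 3 = 1.
Enumerate smoothing states for the bracket polynomial. There are 2^7 = 128 states.
For each crossing: s=0 is the vertical smoothing, s=1 horizontal. Crossing k contributes A^(sign_k * (1 - 2*s_k)); loop factor d = -A^2 - A^-2.
Tabulate the states by total A-exponent and number of loops L (A-exp: L × count):
  A^7: L=3 ×1
  A^5: L=2 ×4, L=4 ×3
  A^3: L=1 ×5, L=3 ×15, L=5 ×1
  A^1: L=2 ×27, L=4 ×8
  A^-1: L=1 ×14, L=3 ×20, L=5 ×1
  A^-3: L=2 ×17, L=4 ×4
  A^-5: L=3 ×7
  A^-7: L=4 ×1
Each group contributes A^e * Σ count * d^(L-1):
Powers of d = -A^2 - A^-2: d^2 = A^4 + 2 + A^-4; d^3 = -A^6 - 3*A^2 - 3*A^-2 - A^-6; d^4 = A^8 + 4*A^4 + 6 + 4*A^-4 + A^-8.
  A^7 * (d^2) = A^11 + 2*A^7 + A^3
  A^5 * (4*d + 3*d^3) = -3*A^11 - 13*A^7 - 13*A^3 - 3*A^-1
  A^3 * (5 + 15*d^2 + d^4) = A^11 + 19*A^7 + 41*A^3 + 19*A^-1 + A^-5
  A^1 * (27*d + 8*d^3) = -8*A^7 - 51*A^3 - 51*A^-1 - 8*A^-5
  A^-1 * (14 + 20*d^2 + d^4) = A^7 + 24*A^3 + 60*A^-1 + 24*A^-5 + A^-9
  A^-3 * (17*d + 4*d^3) = -4*A^3 - 29*A^-1 - 29*A^-5 - 4*A^-9
  A^-5 * (7*d^2) = 7*A^-1 + 14*A^-5 + 7*A^-9
  A^-7 * (d^3) = -A^-1 - 3*A^-5 - 3*A^-9 - A^-13
Summing the groups: <K> = -A^11 + A^7 - 2*A^3 + 2*A^-1 - A^-5 + A^-9 - A^-13
Normalise by the writhe: (-A^3)^(-w) = (-A^3)^(-1) = -A^-3, so f(A) = -A^-3 * <K> = A^8 - A^4 + 2 - 2*A^-4 + A^-8 - A^-12 + A^-16.
Substitute A = t^(-1/4), i.e. A^e → t^(-e/4): V(t) = t^4 - t^3 + t^2 - 2*t + 2 - t^-1 + t^-2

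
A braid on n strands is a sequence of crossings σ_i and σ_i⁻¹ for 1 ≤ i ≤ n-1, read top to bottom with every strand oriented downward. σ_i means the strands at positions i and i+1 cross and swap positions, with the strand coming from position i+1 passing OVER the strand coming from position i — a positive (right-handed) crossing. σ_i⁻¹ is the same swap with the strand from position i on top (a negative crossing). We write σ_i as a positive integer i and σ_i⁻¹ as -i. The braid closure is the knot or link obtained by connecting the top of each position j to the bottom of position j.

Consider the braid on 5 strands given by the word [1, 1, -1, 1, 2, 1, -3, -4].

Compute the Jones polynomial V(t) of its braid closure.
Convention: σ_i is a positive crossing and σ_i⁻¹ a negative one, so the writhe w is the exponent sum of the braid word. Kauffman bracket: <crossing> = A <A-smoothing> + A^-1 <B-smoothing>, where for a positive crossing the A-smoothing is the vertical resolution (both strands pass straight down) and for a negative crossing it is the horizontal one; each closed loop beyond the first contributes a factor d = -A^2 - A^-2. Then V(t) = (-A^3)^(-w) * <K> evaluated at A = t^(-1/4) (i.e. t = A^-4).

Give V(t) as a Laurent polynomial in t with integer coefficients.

-t^4 + t^3 + t

Derivation:
The presented braid s1 s1 s1^-1 s1 s2 s1 s3^-1 s4^-1 on 5 strands reduces by inverse Markov moves (closure unchanged at each step):
  Destabilize: the word has the form β·s4^-1 where s4^-1 occurs only as the final letter (β ∈ B_4); drop it and the last strand → 4 strands.
  Destabilize: the word has the form β·s3^-1 where s3^-1 occurs only as the final letter (β ∈ B_3); drop it and the last strand → 3 strands.
Reduced to β = s1 s1 s1^-1 s1 s2 s1 on 3 strands, 6 crossings.
Compute on β:
First cancel adjacent σ_i σ_i⁻¹ pairs (Reidemeister II — same braid, same closure): s1 s1 s1^-1 s1 s2 s1 → s1 s1 s2 s1.
Braid: s1 s1 s2 s1 on 3 strands, 4 crossings.
Writhe w = (#positive) - (#negative) = 4 - 0 = 4.
Enumerate smoothing states for the bracket polynomial. There are 2^4 = 16 states.
Each crossing splits two ways (0=vertical, 1=horizontal). The state's weight is A^(#A-smoothings - #B-smoothings) * d^(loops - 1).
  state 0000: A-exp=+4, loops=3, term = A^4 * d^2
  state 0001: A-exp=+2, loops=2, term = A^2 * d^1
  state 0010: A-exp=+2, loops=2, term = A^2 * d^1
  state 0011: A-exp=+0, loops=1, term = A^0 * d^0
  state 0100: A-exp=+2, loops=2, term = A^2 * d^1
  state 0101: A-exp=+0, loops=3, term = A^0 * d^2
  state 0110: A-exp=+0, loops=1, term = A^0 * d^0
  state 0111: A-exp=-2, loops=2, term = A^-2 * d^1
  state 1000: A-exp=+2, loops=2, term = A^2 * d^1
  state 1001: A-exp=+0, loops=3, term = A^0 * d^2
  state 1010: A-exp=+0, loops=1, term = A^0 * d^0
  state 1011: A-exp=-2, loops=2, term = A^-2 * d^1
  state 1100: A-exp=+0, loops=3, term = A^0 * d^2
  state 1101: A-exp=-2, loops=4, term = A^-2 * d^3
  state 1110: A-exp=-2, loops=2, term = A^-2 * d^1
  state 1111: A-exp=-4, loops=3, term = A^-4 * d^2
Collect the terms by A-exponent (count of states per loop number):
Powers of d = -A^2 - A^-2: d^2 = A^4 + 2 + A^-4; d^3 = -A^6 - 3*A^2 - 3*A^-2 - A^-6.
  A^4 * (d^2) = A^8 + 2*A^4 + 1
  A^2 * (4*d) = -4*A^4 - 4
  A^0 * (3 + 3*d^2) = 3*A^4 + 9 + 3*A^-4
  A^-2 * (3*d + d^3) = -A^4 - 6 - 6*A^-4 - A^-8
  A^-4 * (d^2) = 1 + 2*A^-4 + A^-8
Summing the groups: <K> = A^8 + 1 - A^-4
Normalise by the writhe: (-A^3)^(-w) = (-A^3)^(-4) = A^-12, so f(A) = A^-12 * <K> = A^-4 + A^-12 - A^-16.
Substitute A = t^(-1/4), i.e. A^e → t^(-e/4): V(t) = -t^4 + t^3 + t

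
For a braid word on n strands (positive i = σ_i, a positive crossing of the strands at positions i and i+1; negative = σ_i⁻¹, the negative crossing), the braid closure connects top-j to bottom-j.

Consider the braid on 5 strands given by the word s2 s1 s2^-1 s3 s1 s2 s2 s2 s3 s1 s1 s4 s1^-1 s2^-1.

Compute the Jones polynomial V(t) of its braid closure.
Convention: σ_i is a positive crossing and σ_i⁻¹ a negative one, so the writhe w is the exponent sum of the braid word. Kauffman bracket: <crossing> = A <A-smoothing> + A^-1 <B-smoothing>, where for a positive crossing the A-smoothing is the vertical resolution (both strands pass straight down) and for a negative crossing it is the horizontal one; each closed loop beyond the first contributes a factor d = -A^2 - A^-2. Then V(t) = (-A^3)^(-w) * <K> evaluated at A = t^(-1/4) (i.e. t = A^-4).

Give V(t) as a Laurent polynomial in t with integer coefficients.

t^10 - 3*t^9 + 4*t^8 - 6*t^7 + 6*t^6 - 5*t^5 + 5*t^4 - 2*t^3 + t^2

Derivation:
The presented braid s2 s1 s2^-1 s3 s1 s2 s2 s2 s3 s1 s1 s4 s1^-1 s2^-1 on 5 strands reduces by inverse Markov moves (closure unchanged at each step):
  Deconjugate: the word is γ·β·γ⁻¹ with γ = s2 s1 (prefix) and γ⁻¹ = s1^-1 s2^-1 (suffix); strip both.
  Destabilize: the word has the form β·s4 where s4 occurs only as the final letter (β ∈ B_4); drop it and the last strand → 4 strands.
Reduced to β = s2^-1 s3 s1 s2 s2 s2 s3 s1 s1 on 4 strands, 9 crossings.
Compute on β:
Braid: s2^-1 s3 s1 s2 s2 s2 s3 s1 s1 on 4 strands, 9 crossings.
Writhe w = (#positive) - (#negative) = 8 - 1 = 7.
State-sum expansion of <K>. There are 2^9 = 512 states.
Each crossing splits two ways (0=vertical, 1=horizontal). The state's weight is A^(#A-smoothings - #B-smoothings) * d^(loops - 1).
Tabulate the states by total A-exponent and number of loops L (A-exp: L × count):
  A^9: L=3 ×1
  A^7: L=2 ×5, L=4 ×4
  A^5: L=1 ×6, L=3 ×27, L=5 ×3
  A^3: L=2 ×57, L=4 ×26, L=6 ×1
  A^1: L=1 ×39, L=3 ×77, L=5 ×10
  A^-1: L=2 ×81, L=4 ×44, L=6 ×1
  A^-3: L=3 ×73, L=5 ×11
  A^-5: L=4 ×35, L=6 ×1
  A^-7: L=5 ×9
  A^-9: L=6 ×1
Each group contributes A^e * Σ count * d^(L-1):
Powers of d = -A^2 - A^-2: d^2 = A^4 + 2 + A^-4; d^3 = -A^6 - 3*A^2 - 3*A^-2 - A^-6; d^4 = A^8 + 4*A^4 + 6 + 4*A^-4 + A^-8; d^5 = -A^10 - 5*A^6 - 10*A^2 - 10*A^-2 - 5*A^-6 - A^-10.
  A^9 * (d^2) = A^13 + 2*A^9 + A^5
  A^7 * (5*d + 4*d^3) = -4*A^13 - 17*A^9 - 17*A^5 - 4*A
  A^5 * (6 + 27*d^2 + 3*d^4) = 3*A^13 + 39*A^9 + 78*A^5 + 39*A + 3*A^-3
  A^3 * (57*d + 26*d^3 + d^5) = -A^13 - 31*A^9 - 145*A^5 - 145*A - 31*A^-3 - A^-7
  A^1 * (39 + 77*d^2 + 10*d^4) = 10*A^9 + 117*A^5 + 253*A + 117*A^-3 + 10*A^-7
  A^-1 * (81*d + 44*d^3 + d^5) = -A^9 - 49*A^5 - 223*A - 223*A^-3 - 49*A^-7 - A^-11
  A^-3 * (73*d^2 + 11*d^4) = 11*A^5 + 117*A + 212*A^-3 + 117*A^-7 + 11*A^-11
  A^-5 * (35*d^3 + d^5) = -A^5 - 40*A - 115*A^-3 - 115*A^-7 - 40*A^-11 - A^-15
  A^-7 * (9*d^4) = 9*A + 36*A^-3 + 54*A^-7 + 36*A^-11 + 9*A^-15
  A^-9 * (d^5) = -A - 5*A^-3 - 10*A^-7 - 10*A^-11 - 5*A^-15 - A^-19
Summing the groups: <K> = -A^13 + 2*A^9 - 5*A^5 + 5*A - 6*A^-3 + 6*A^-7 - 4*A^-11 + 3*A^-15 - A^-19
Normalise by the writhe: (-A^3)^(-w) = (-A^3)^(-7) = -A^-21, so f(A) = -A^-21 * <K> = A^-8 - 2*A^-12 + 5*A^-16 - 5*A^-20 + 6*A^-24 - 6*A^-28 + 4*A^-32 - 3*A^-36 + A^-40.
Substitute A = t^(-1/4), i.e. A^e → t^(-e/4): V(t) = t^10 - 3*t^9 + 4*t^8 - 6*t^7 + 6*t^6 - 5*t^5 + 5*t^4 - 2*t^3 + t^2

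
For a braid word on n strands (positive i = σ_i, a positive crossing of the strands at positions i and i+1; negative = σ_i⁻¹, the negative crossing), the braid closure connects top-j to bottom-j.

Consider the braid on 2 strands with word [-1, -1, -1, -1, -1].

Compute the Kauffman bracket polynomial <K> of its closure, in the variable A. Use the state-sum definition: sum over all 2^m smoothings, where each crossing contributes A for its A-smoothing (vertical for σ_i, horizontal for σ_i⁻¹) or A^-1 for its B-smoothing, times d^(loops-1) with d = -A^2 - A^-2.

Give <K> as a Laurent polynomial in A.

Braid: s1^-1 s1^-1 s1^-1 s1^-1 s1^-1 on 2 strands, 5 crossings.
Writhe w = (#positive) - (#negative) = 0 - 5 = -5.
Enumerate smoothing states for the bracket polynomial. There are 2^5 = 32 states.
For each crossing: s=0 is the vertical smoothing, s=1 horizontal. Crossing k contributes A^(sign_k * (1 - 2*s_k)); loop factor d = -A^2 - A^-2.
  state 00000: A-exp=-5, loops=2, term = A^-5 * d^1
  state 00001: A-exp=-3, loops=1, term = A^-3 * d^0
  state 00010: A-exp=-3, loops=1, term = A^-3 * d^0
  state 00011: A-exp=-1, loops=2, term = A^-1 * d^1
  state 00100: A-exp=-3, loops=1, term = A^-3 * d^0
  state 00101: A-exp=-1, loops=2, term = A^-1 * d^1
  state 00110: A-exp=-1, loops=2, term = A^-1 * d^1
  state 00111: A-exp=+1, loops=3, term = A^1 * d^2
  state 01000: A-exp=-3, loops=1, term = A^-3 * d^0
  state 01001: A-exp=-1, loops=2, term = A^-1 * d^1
  state 01010: A-exp=-1, loops=2, term = A^-1 * d^1
  state 01011: A-exp=+1, loops=3, term = A^1 * d^2
  state 01100: A-exp=-1, loops=2, term = A^-1 * d^1
  state 01101: A-exp=+1, loops=3, term = A^1 * d^2
  state 01110: A-exp=+1, loops=3, term = A^1 * d^2
  state 01111: A-exp=+3, loops=4, term = A^3 * d^3
  state 10000: A-exp=-3, loops=1, term = A^-3 * d^0
  state 10001: A-exp=-1, loops=2, term = A^-1 * d^1
  state 10010: A-exp=-1, loops=2, term = A^-1 * d^1
  state 10011: A-exp=+1, loops=3, term = A^1 * d^2
  state 10100: A-exp=-1, loops=2, term = A^-1 * d^1
  state 10101: A-exp=+1, loops=3, term = A^1 * d^2
  state 10110: A-exp=+1, loops=3, term = A^1 * d^2
  state 10111: A-exp=+3, loops=4, term = A^3 * d^3
  state 11000: A-exp=-1, loops=2, term = A^-1 * d^1
  state 11001: A-exp=+1, loops=3, term = A^1 * d^2
  state 11010: A-exp=+1, loops=3, term = A^1 * d^2
  state 11011: A-exp=+3, loops=4, term = A^3 * d^3
  state 11100: A-exp=+1, loops=3, term = A^1 * d^2
  state 11101: A-exp=+3, loops=4, term = A^3 * d^3
  state 11110: A-exp=+3, loops=4, term = A^3 * d^3
  state 11111: A-exp=+5, loops=5, term = A^5 * d^4
Collect the terms by A-exponent (count of states per loop number):
Powers of d = -A^2 - A^-2: d^2 = A^4 + 2 + A^-4; d^3 = -A^6 - 3*A^2 - 3*A^-2 - A^-6; d^4 = A^8 + 4*A^4 + 6 + 4*A^-4 + A^-8.
  A^5 * (d^4) = A^13 + 4*A^9 + 6*A^5 + 4*A + A^-3
  A^3 * (5*d^3) = -5*A^9 - 15*A^5 - 15*A - 5*A^-3
  A^1 * (10*d^2) = 10*A^5 + 20*A + 10*A^-3
  A^-1 * (10*d) = -10*A - 10*A^-3
  A^-3 * (5) = 5*A^-3
  A^-5 * (d) = -A^-3 - A^-7
Summing the groups: <K> = A^13 - A^9 + A^5 - A - A^-7

Answer: A^13 - A^9 + A^5 - A - A^-7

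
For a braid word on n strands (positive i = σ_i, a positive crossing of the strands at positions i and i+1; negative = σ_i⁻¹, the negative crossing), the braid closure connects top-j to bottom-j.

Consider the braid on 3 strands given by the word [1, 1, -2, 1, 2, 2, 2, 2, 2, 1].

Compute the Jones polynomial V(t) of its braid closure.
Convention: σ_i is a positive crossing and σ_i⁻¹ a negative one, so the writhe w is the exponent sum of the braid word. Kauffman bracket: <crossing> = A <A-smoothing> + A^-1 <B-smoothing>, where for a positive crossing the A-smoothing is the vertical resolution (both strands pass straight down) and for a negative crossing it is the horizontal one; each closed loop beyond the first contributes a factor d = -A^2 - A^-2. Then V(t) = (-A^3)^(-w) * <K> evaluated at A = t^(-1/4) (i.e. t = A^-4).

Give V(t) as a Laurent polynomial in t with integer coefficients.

Braid: s1 s1 s2^-1 s1 s2 s2 s2 s2 s2 s1 on 3 strands, 10 crossings.
Writhe w = (#positive) - (#negative) = 9 - 1 = 8.
State-sum expansion of <K>. There are 2^10 = 1024 states.
Smooth each crossing (0=||, 1=⌣⌢); contribution A^(Σ sign_k(1-2s_k)) * d^(L-1).
Tabulate the states by total A-exponent and number of loops L (A-exp: L × count):
  A^10: L=2 ×1
  A^8: L=1 ×4, L=3 ×6
  A^6: L=2 ×35, L=4 ×10
  A^4: L=1 ×35, L=3 ×75, L=5 ×10
  A^2: L=2 ×115, L=4 ×90, L=6 ×5
  A^0: L=3 ×185, L=5 ×66, L=7 ×1
  A^-2: L=4 ×180, L=6 ×30
  A^-4: L=5 ×112, L=7 ×8
  A^-6: L=6 ×44, L=8 ×1
  A^-8: L=7 ×10
  A^-10: L=8 ×1
Each group contributes A^e * Σ count * d^(L-1):
Powers of d = -A^2 - A^-2: d^2 = A^4 + 2 + A^-4; d^3 = -A^6 - 3*A^2 - 3*A^-2 - A^-6; d^4 = A^8 + 4*A^4 + 6 + 4*A^-4 + A^-8; d^5 = -A^10 - 5*A^6 - 10*A^2 - 10*A^-2 - 5*A^-6 - A^-10; d^6 = A^12 + 6*A^8 + 15*A^4 + 20 + 15*A^-4 + 6*A^-8 + A^-12; d^7 = -A^14 - 7*A^10 - 21*A^6 - 35*A^2 - 35*A^-2 - 21*A^-6 - 7*A^-10 - A^-14.
  A^10 * (d) = -A^12 - A^8
  A^8 * (4 + 6*d^2) = 6*A^12 + 16*A^8 + 6*A^4
  A^6 * (35*d + 10*d^3) = -10*A^12 - 65*A^8 - 65*A^4 - 10
  A^4 * (35 + 75*d^2 + 10*d^4) = 10*A^12 + 115*A^8 + 245*A^4 + 115 + 10*A^-4
  A^2 * (115*d + 90*d^3 + 5*d^5) = -5*A^12 - 115*A^8 - 435*A^4 - 435 - 115*A^-4 - 5*A^-8
  A^0 * (185*d^2 + 66*d^4 + d^6) = A^12 + 72*A^8 + 464*A^4 + 786 + 464*A^-4 + 72*A^-8 + A^-12
  A^-2 * (180*d^3 + 30*d^5) = -30*A^8 - 330*A^4 - 840 - 840*A^-4 - 330*A^-8 - 30*A^-12
  A^-4 * (112*d^4 + 8*d^6) = 8*A^8 + 160*A^4 + 568 + 832*A^-4 + 568*A^-8 + 160*A^-12 + 8*A^-16
  A^-6 * (44*d^5 + d^7) = -A^8 - 51*A^4 - 241 - 475*A^-4 - 475*A^-8 - 241*A^-12 - 51*A^-16 - A^-20
  A^-8 * (10*d^6) = 10*A^4 + 60 + 150*A^-4 + 200*A^-8 + 150*A^-12 + 60*A^-16 + 10*A^-20
  A^-10 * (d^7) = -A^4 - 7 - 21*A^-4 - 35*A^-8 - 35*A^-12 - 21*A^-16 - 7*A^-20 - A^-24
Summing the groups: <K> = A^12 - A^8 + 3*A^4 - 4 + 5*A^-4 - 5*A^-8 + 5*A^-12 - 4*A^-16 + 2*A^-20 - A^-24
Normalise by the writhe: (-A^3)^(-w) = (-A^3)^(-8) = A^-24, so f(A) = A^-24 * <K> = A^-12 - A^-16 + 3*A^-20 - 4*A^-24 + 5*A^-28 - 5*A^-32 + 5*A^-36 - 4*A^-40 + 2*A^-44 - A^-48.
Substitute A = t^(-1/4), i.e. A^e → t^(-e/4): V(t) = -t^12 + 2*t^11 - 4*t^10 + 5*t^9 - 5*t^8 + 5*t^7 - 4*t^6 + 3*t^5 - t^4 + t^3

Answer: -t^12 + 2*t^11 - 4*t^10 + 5*t^9 - 5*t^8 + 5*t^7 - 4*t^6 + 3*t^5 - t^4 + t^3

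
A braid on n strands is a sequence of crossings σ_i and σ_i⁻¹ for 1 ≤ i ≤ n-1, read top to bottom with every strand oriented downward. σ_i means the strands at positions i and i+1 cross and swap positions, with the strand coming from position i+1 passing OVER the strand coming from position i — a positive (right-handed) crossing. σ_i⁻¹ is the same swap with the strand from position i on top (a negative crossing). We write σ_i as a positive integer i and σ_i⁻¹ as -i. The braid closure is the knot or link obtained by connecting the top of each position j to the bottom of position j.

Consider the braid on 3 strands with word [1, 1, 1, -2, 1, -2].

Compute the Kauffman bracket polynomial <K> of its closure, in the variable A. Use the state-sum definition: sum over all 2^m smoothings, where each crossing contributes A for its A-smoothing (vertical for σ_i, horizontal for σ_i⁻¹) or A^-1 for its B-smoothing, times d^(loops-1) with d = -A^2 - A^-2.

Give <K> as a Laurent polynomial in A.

A^10 - A^6 + 2*A^2 - 2*A^-2 + 2*A^-6 - 2*A^-10 + A^-14

Derivation:
Braid: s1 s1 s1 s2^-1 s1 s2^-1 on 3 strands, 6 crossings.
Writhe w = (#positive) - (#negative) = 4 - 2 = 2.
Enumerate smoothing states for the bracket polynomial. There are 2^6 = 64 states.
For each crossing: s=0 is the vertical smoothing, s=1 horizontal. Crossing k contributes A^(sign_k * (1 - 2*s_k)); loop factor d = -A^2 - A^-2.
Tabulate the states by total A-exponent and number of loops L (A-exp: L × count):
  A^6: L=3 ×1
  A^4: L=2 ×6
  A^2: L=1 ×11, L=3 ×4
  A^0: L=2 ×19, L=4 ×1
  A^-2: L=3 ×15
  A^-4: L=4 ×6
  A^-6: L=5 ×1
Each group contributes A^e * Σ count * d^(L-1):
Powers of d = -A^2 - A^-2: d^2 = A^4 + 2 + A^-4; d^3 = -A^6 - 3*A^2 - 3*A^-2 - A^-6; d^4 = A^8 + 4*A^4 + 6 + 4*A^-4 + A^-8.
  A^6 * (d^2) = A^10 + 2*A^6 + A^2
  A^4 * (6*d) = -6*A^6 - 6*A^2
  A^2 * (11 + 4*d^2) = 4*A^6 + 19*A^2 + 4*A^-2
  A^0 * (19*d + d^3) = -A^6 - 22*A^2 - 22*A^-2 - A^-6
  A^-2 * (15*d^2) = 15*A^2 + 30*A^-2 + 15*A^-6
  A^-4 * (6*d^3) = -6*A^2 - 18*A^-2 - 18*A^-6 - 6*A^-10
  A^-6 * (d^4) = A^2 + 4*A^-2 + 6*A^-6 + 4*A^-10 + A^-14
Summing the groups: <K> = A^10 - A^6 + 2*A^2 - 2*A^-2 + 2*A^-6 - 2*A^-10 + A^-14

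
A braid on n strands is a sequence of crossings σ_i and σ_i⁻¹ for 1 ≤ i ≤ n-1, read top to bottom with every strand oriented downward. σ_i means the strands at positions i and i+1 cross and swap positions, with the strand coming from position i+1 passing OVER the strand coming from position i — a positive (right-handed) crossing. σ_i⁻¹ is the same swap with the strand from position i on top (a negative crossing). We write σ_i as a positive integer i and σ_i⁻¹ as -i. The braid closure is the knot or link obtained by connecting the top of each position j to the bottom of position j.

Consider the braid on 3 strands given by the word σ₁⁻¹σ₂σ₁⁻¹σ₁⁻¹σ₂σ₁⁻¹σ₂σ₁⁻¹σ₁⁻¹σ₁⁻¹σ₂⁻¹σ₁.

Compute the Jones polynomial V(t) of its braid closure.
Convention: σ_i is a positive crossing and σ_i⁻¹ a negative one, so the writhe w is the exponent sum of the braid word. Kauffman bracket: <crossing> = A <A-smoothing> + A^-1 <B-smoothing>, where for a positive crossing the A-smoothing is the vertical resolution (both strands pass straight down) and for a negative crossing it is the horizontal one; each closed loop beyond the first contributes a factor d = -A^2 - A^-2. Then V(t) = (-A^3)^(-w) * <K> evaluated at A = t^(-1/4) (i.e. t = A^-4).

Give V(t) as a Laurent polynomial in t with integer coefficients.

1 - t^-1 + 2*t^-2 - 2*t^-3 + 3*t^-4 - 3*t^-5 + 2*t^-6 - 2*t^-7 + t^-8

Derivation:
The presented braid s1^-1 s2 s1^-1 s1^-1 s2 s1^-1 s2 s1^-1 s1^-1 s1^-1 s2^-1 s1 on 3 strands reduces by inverse Markov moves (closure unchanged at each step):
  Deconjugate: the word is γ·β·γ⁻¹ with γ = s1^-1 s2 (prefix) and γ⁻¹ = s2^-1 s1 (suffix); strip both.
Reduced to β = s1^-1 s1^-1 s2 s1^-1 s2 s1^-1 s1^-1 s1^-1 on 3 strands, 8 crossings.
Compute on β:
Braid: s1^-1 s1^-1 s2 s1^-1 s2 s1^-1 s1^-1 s1^-1 on 3 strands, 8 crossings.
Writhe w = (#positive) - (#negative) = 2 - 6 = -4.
Enumerate smoothing states for the bracket polynomial. There are 2^8 = 256 states.
Each crossing splits two ways (0=vertical, 1=horizontal). The state's weight is A^(#A-smoothings - #B-smoothings) * d^(loops - 1).
Tabulate the states by total A-exponent and number of loops L (A-exp: L × count):
  A^8: L=7 ×1
  A^6: L=6 ×8
  A^4: L=5 ×28
  A^2: L=4 ×55, L=6 ×1
  A^0: L=3 ×65, L=5 ×5
  A^-2: L=2 ×46, L=4 ×10
  A^-4: L=1 ×17, L=3 ×11
  A^-6: L=2 ×8
  A^-8: L=3 ×1
Each group contributes A^e * Σ count * d^(L-1):
Powers of d = -A^2 - A^-2: d^2 = A^4 + 2 + A^-4; d^3 = -A^6 - 3*A^2 - 3*A^-2 - A^-6; d^4 = A^8 + 4*A^4 + 6 + 4*A^-4 + A^-8; d^5 = -A^10 - 5*A^6 - 10*A^2 - 10*A^-2 - 5*A^-6 - A^-10; d^6 = A^12 + 6*A^8 + 15*A^4 + 20 + 15*A^-4 + 6*A^-8 + A^-12.
  A^8 * (d^6) = A^20 + 6*A^16 + 15*A^12 + 20*A^8 + 15*A^4 + 6 + A^-4
  A^6 * (8*d^5) = -8*A^16 - 40*A^12 - 80*A^8 - 80*A^4 - 40 - 8*A^-4
  A^4 * (28*d^4) = 28*A^12 + 112*A^8 + 168*A^4 + 112 + 28*A^-4
  A^2 * (55*d^3 + d^5) = -A^12 - 60*A^8 - 175*A^4 - 175 - 60*A^-4 - A^-8
  A^0 * (65*d^2 + 5*d^4) = 5*A^8 + 85*A^4 + 160 + 85*A^-4 + 5*A^-8
  A^-2 * (46*d + 10*d^3) = -10*A^4 - 76 - 76*A^-4 - 10*A^-8
  A^-4 * (17 + 11*d^2) = 11 + 39*A^-4 + 11*A^-8
  A^-6 * (8*d) = -8*A^-4 - 8*A^-8
  A^-8 * (d^2) = A^-4 + 2*A^-8 + A^-12
Summing the groups: <K> = A^20 - 2*A^16 + 2*A^12 - 3*A^8 + 3*A^4 - 2 + 2*A^-4 - A^-8 + A^-12
Normalise by the writhe: (-A^3)^(-w) = (-A^3)^(4) = A^12, so f(A) = A^12 * <K> = A^32 - 2*A^28 + 2*A^24 - 3*A^20 + 3*A^16 - 2*A^12 + 2*A^8 - A^4 + 1.
Substitute A = t^(-1/4), i.e. A^e → t^(-e/4): V(t) = 1 - t^-1 + 2*t^-2 - 2*t^-3 + 3*t^-4 - 3*t^-5 + 2*t^-6 - 2*t^-7 + t^-8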